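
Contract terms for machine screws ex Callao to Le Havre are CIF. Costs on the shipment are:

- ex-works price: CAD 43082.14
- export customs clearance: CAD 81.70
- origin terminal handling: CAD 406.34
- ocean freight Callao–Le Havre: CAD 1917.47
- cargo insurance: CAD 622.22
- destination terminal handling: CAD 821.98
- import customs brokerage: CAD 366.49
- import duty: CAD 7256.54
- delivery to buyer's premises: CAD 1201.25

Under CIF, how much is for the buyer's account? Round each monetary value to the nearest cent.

CIF: the seller pays costs through ocean freight and marine insurance to the destination port.
Seller's account: goods 43082.14 + export clearance 81.70 + origin terminal 406.34 + freight 1917.47 + insurance 622.22 = 46109.87
Buyer's account: destination terminal 821.98 + brokerage 366.49 + duty 7256.54 + delivery 1201.25 = 9646.26

Buyer's account: CAD 9646.26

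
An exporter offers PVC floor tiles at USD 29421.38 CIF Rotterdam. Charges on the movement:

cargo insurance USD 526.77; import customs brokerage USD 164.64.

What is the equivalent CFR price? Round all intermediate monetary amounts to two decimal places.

Not relevant to the conversion: brokerage — on the buyer under both terms; not part of either seller's price.
From CIF to CFR, the seller no longer bears: insurance.
CFR price = 29421.38 − 526.77 = 28894.61

CFR price: USD 28894.61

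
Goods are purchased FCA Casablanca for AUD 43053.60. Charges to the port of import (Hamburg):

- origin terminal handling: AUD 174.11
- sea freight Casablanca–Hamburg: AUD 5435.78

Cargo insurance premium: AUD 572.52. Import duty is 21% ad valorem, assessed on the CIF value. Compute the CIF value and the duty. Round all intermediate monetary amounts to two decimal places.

CIF value: AUD 49236.01; import duty: AUD 10339.56

CIF = FCA price + pre-shipment costs + freight + insurance
CIF = 43053.60 + 174.11 + 5435.78 + 572.52 = 49236.01
Import duty = 49236.01 × 21% = 10339.56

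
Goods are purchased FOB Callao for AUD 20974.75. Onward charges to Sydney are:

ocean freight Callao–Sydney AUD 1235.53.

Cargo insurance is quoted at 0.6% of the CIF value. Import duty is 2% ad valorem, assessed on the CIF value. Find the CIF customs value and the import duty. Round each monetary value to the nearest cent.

CIF value: AUD 22344.35; import duty: AUD 446.89

Let C be the CIF value. C = FOB price + freight + 0.6% × C
C − 0.6% × C = 20974.75 + 1235.53
0.994 × C = 22210.28
C = 22210.28 / 0.994 = 22344.35
Insurance premium = 0.6% × 22344.35 = 134.07
Import duty = 22344.35 × 2% = 446.89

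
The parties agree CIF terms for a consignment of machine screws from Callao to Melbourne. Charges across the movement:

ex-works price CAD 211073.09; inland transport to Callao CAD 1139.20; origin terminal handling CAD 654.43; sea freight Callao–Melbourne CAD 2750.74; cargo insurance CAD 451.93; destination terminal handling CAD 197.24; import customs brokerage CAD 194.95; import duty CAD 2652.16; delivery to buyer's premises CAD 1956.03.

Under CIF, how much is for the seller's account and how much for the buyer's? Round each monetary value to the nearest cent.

Seller: CAD 216069.39; buyer: CAD 5000.38

CIF: the seller pays costs through ocean freight and marine insurance to the destination port.
Seller's account: goods 211073.09 + inland to port 1139.20 + origin terminal 654.43 + freight 2750.74 + insurance 451.93 = 216069.39
Buyer's account: destination terminal 197.24 + brokerage 194.95 + duty 2652.16 + delivery 1956.03 = 5000.38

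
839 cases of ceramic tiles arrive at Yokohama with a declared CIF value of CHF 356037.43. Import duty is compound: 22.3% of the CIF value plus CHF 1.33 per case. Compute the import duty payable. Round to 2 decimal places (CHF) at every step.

Import duty: CHF 80512.22

Ad valorem component: 356037.43 × 22.3% = 79396.35
Specific component: 839 × 1.33 = 1115.87
Import duty = 79396.35 + 1115.87 = 80512.22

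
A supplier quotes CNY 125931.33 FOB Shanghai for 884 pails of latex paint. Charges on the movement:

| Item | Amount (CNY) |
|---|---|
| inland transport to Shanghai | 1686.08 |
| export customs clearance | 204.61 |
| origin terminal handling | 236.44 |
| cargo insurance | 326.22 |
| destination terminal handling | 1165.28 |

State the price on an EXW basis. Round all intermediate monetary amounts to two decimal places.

Not relevant to the conversion: insurance, destination terminal — on the buyer under both terms; not part of either seller's price.
From FOB to EXW, the seller no longer bears: inland to port, export clearance, origin terminal.
EXW price = 125931.33 − 1686.08 − 204.61 − 236.44 = 123804.20

EXW price: CNY 123804.20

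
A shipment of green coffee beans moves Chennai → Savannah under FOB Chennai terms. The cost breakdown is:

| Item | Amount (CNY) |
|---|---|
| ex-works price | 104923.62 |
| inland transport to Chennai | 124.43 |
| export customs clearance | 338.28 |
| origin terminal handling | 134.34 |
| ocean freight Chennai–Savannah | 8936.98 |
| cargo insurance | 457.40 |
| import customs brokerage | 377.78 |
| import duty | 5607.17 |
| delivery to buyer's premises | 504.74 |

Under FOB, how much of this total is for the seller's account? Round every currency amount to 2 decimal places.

Seller's account: CNY 105520.67

FOB: the seller bears costs until goods are on board at the origin port; the buyer bears freight, insurance and all costs thereafter.
Seller's account: goods 104923.62 + inland to port 124.43 + export clearance 338.28 + origin terminal 134.34 = 105520.67
Buyer's account: freight 8936.98 + insurance 457.40 + brokerage 377.78 + duty 5607.17 + delivery 504.74 = 15884.07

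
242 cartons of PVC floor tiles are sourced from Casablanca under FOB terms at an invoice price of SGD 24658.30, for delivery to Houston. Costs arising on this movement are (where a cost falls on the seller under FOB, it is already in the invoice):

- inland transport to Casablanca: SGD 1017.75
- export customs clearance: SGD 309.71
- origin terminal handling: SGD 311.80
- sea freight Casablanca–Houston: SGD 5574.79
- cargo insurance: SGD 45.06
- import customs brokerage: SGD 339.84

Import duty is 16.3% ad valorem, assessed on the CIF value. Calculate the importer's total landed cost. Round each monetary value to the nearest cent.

Total landed cost: SGD 35553.33

FOB: the seller bears costs until goods are on board at the origin port; the buyer bears freight, insurance and all costs thereafter.
Already in the invoice (seller's account under FOB): inland to port, export clearance, origin terminal — exclude.
CIF value = FOB price + freight + insurance = 24658.30 + 5574.79 + 45.06 = 30278.15
Import duty = 30278.15 × 16.3% = 4935.34
Buyer bears: freight 5574.79 + insurance 45.06 + brokerage 339.84 + duty 4935.34 = 10895.03
Landed cost = invoice 24658.30 + 10895.03 = 35553.33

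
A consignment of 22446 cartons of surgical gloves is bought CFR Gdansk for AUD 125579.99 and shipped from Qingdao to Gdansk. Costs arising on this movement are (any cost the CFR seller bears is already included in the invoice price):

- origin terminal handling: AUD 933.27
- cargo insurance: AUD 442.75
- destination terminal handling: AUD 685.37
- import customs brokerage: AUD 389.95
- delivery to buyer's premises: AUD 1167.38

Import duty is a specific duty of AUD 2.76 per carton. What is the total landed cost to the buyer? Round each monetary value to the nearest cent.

Total landed cost: AUD 190216.40

CFR: the seller pays costs through ocean freight to the destination port, but not insurance.
Already in the invoice (seller's account under CFR): origin terminal — exclude.
CIF value = CFR price + insurance = 125579.99 + 442.75 = 126022.74
Import duty = 22446 × 2.76 = 61950.96
Buyer bears: insurance 442.75 + destination terminal 685.37 + brokerage 389.95 + delivery 1167.38 + duty 61950.96 = 64636.41
Landed cost = invoice 125579.99 + 64636.41 = 190216.40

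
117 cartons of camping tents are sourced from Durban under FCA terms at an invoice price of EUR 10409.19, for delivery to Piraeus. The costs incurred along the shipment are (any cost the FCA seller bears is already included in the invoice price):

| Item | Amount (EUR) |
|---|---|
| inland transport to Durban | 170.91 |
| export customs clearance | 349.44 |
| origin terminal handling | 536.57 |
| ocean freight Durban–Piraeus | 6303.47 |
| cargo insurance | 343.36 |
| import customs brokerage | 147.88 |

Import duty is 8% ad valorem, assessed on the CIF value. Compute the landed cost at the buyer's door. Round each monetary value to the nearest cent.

FCA: the seller delivers export-cleared goods to the carrier; the buyer bears costs from that point.
Already in the invoice (seller's account under FCA): inland to port, export clearance — exclude.
CIF value = FCA price + origin terminal + freight + insurance = 10409.19 + 536.57 + 6303.47 + 343.36 = 17592.59
Import duty = 17592.59 × 8% = 1407.41
Buyer bears: origin terminal 536.57 + freight 6303.47 + insurance 343.36 + brokerage 147.88 + duty 1407.41 = 8738.69
Landed cost = invoice 10409.19 + 8738.69 = 19147.88

Total landed cost: EUR 19147.88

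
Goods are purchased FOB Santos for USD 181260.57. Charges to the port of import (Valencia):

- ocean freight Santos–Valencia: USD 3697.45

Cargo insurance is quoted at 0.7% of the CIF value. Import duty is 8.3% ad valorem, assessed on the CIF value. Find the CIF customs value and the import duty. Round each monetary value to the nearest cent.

Let C be the CIF value. C = FOB price + freight + 0.7% × C
C − 0.7% × C = 181260.57 + 3697.45
0.993 × C = 184958.02
C = 184958.02 / 0.993 = 186261.85
Insurance premium = 0.7% × 186261.85 = 1303.83
Import duty = 186261.85 × 8.3% = 15459.73

CIF value: USD 186261.85; import duty: USD 15459.73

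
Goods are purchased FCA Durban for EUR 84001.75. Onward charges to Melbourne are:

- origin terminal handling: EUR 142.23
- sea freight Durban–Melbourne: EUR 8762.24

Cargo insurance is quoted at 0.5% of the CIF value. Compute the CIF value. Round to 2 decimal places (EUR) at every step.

Let C be the CIF value. C = FCA price + pre-shipment costs + freight + 0.5% × C
C − 0.5% × C = 84001.75 + 142.23 + 8762.24
0.995 × C = 92906.22
C = 92906.22 / 0.995 = 93373.09
Insurance premium = 0.5% × 93373.09 = 466.87

CIF value: EUR 93373.09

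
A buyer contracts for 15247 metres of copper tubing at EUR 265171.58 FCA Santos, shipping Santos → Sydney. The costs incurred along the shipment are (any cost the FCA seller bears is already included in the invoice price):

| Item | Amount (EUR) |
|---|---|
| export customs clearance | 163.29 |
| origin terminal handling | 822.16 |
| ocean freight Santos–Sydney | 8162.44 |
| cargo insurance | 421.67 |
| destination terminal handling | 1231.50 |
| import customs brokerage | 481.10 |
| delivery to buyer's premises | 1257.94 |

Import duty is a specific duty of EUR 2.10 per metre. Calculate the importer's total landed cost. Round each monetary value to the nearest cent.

Total landed cost: EUR 309567.09

FCA: the seller delivers export-cleared goods to the carrier; the buyer bears costs from that point.
Already in the invoice (seller's account under FCA): export clearance — exclude.
CIF value = FCA price + origin terminal + freight + insurance = 265171.58 + 822.16 + 8162.44 + 421.67 = 274577.85
Import duty = 15247 × 2.10 = 32018.70
Buyer bears: origin terminal 822.16 + freight 8162.44 + insurance 421.67 + destination terminal 1231.50 + brokerage 481.10 + delivery 1257.94 + duty 32018.70 = 44395.51
Landed cost = invoice 265171.58 + 44395.51 = 309567.09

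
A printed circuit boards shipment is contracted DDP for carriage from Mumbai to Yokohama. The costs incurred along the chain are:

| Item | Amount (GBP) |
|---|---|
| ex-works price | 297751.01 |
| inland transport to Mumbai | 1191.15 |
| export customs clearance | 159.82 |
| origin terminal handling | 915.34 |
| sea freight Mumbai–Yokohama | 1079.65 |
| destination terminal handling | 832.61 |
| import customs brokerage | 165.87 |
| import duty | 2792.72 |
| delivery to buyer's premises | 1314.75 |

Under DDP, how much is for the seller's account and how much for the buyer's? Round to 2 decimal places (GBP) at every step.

Seller: GBP 306202.92; buyer: GBP 0.00

DDP: the seller bears all costs including import duty.
Seller's account: goods 297751.01 + inland to port 1191.15 + export clearance 159.82 + origin terminal 915.34 + freight 1079.65 + destination terminal 832.61 + brokerage 165.87 + duty 2792.72 + delivery 1314.75 = 306202.92
Buyer's account: 0.00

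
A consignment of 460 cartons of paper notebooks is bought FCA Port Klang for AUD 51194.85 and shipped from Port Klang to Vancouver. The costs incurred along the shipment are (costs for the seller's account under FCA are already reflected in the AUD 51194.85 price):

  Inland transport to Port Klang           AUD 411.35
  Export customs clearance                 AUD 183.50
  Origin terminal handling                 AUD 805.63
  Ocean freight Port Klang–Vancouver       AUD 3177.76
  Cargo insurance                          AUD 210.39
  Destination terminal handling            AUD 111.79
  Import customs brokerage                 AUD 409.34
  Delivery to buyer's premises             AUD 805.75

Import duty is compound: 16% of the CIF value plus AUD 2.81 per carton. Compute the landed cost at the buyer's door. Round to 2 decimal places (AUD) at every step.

FCA: the seller delivers export-cleared goods to the carrier; the buyer bears costs from that point.
Already in the invoice (seller's account under FCA): inland to port, export clearance — exclude.
CIF value = FCA price + origin terminal + freight + insurance = 51194.85 + 805.63 + 3177.76 + 210.39 = 55388.63
Ad valorem component: 55388.63 × 16% = 8862.18
Specific component: 460 × 2.81 = 1292.60
Import duty = 8862.18 + 1292.60 = 10154.78
Buyer bears: origin terminal 805.63 + freight 3177.76 + insurance 210.39 + destination terminal 111.79 + brokerage 409.34 + delivery 805.75 + duty 10154.78 = 15675.44
Landed cost = invoice 51194.85 + 15675.44 = 66870.29

Total landed cost: AUD 66870.29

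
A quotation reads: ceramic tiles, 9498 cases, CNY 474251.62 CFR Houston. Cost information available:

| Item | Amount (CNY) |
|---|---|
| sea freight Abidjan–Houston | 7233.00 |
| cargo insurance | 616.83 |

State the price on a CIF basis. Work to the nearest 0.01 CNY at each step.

CIF price: CNY 474868.45

Not relevant to the conversion: freight — on the seller under both CFR and CIF; already in the CFR price and stays in the CIF price.
From CFR to CIF, the seller additionally bears: insurance.
CIF price = 474251.62 + 616.83 = 474868.45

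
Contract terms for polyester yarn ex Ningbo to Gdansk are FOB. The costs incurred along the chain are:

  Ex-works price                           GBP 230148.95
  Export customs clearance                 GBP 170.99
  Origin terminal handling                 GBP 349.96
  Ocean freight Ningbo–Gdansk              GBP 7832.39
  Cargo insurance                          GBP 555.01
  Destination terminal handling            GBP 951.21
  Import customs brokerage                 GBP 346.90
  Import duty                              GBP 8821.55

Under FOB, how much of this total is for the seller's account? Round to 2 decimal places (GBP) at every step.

FOB: the seller bears costs until goods are on board at the origin port; the buyer bears freight, insurance and all costs thereafter.
Seller's account: goods 230148.95 + export clearance 170.99 + origin terminal 349.96 = 230669.90
Buyer's account: freight 7832.39 + insurance 555.01 + destination terminal 951.21 + brokerage 346.90 + duty 8821.55 = 18507.06

Seller's account: GBP 230669.90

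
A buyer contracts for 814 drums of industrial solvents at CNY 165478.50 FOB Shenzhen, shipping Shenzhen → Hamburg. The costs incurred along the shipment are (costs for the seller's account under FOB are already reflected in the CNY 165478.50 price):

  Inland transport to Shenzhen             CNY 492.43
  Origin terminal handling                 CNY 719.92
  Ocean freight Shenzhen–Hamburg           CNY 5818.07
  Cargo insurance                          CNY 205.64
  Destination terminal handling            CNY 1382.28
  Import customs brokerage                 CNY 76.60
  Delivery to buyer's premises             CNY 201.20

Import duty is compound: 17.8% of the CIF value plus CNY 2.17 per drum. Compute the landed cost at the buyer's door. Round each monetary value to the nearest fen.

Total landed cost: CNY 205456.06

FOB: the seller bears costs until goods are on board at the origin port; the buyer bears freight, insurance and all costs thereafter.
Already in the invoice (seller's account under FOB): inland to port, origin terminal — exclude.
CIF value = FOB price + freight + insurance = 165478.50 + 5818.07 + 205.64 = 171502.21
Ad valorem component: 171502.21 × 17.8% = 30527.39
Specific component: 814 × 2.17 = 1766.38
Import duty = 30527.39 + 1766.38 = 32293.77
Buyer bears: freight 5818.07 + insurance 205.64 + destination terminal 1382.28 + brokerage 76.60 + delivery 201.20 + duty 32293.77 = 39977.56
Landed cost = invoice 165478.50 + 39977.56 = 205456.06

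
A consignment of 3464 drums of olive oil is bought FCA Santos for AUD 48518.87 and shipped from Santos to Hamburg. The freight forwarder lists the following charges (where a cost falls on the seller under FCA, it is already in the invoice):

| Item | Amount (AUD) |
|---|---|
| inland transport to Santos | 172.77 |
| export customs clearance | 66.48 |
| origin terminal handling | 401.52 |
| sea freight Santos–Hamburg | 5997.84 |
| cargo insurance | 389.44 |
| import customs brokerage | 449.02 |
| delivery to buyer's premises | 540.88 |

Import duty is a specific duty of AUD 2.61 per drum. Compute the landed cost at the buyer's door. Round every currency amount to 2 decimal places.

Total landed cost: AUD 65338.61

FCA: the seller delivers export-cleared goods to the carrier; the buyer bears costs from that point.
Already in the invoice (seller's account under FCA): inland to port, export clearance — exclude.
CIF value = FCA price + origin terminal + freight + insurance = 48518.87 + 401.52 + 5997.84 + 389.44 = 55307.67
Import duty = 3464 × 2.61 = 9041.04
Buyer bears: origin terminal 401.52 + freight 5997.84 + insurance 389.44 + brokerage 449.02 + delivery 540.88 + duty 9041.04 = 16819.74
Landed cost = invoice 48518.87 + 16819.74 = 65338.61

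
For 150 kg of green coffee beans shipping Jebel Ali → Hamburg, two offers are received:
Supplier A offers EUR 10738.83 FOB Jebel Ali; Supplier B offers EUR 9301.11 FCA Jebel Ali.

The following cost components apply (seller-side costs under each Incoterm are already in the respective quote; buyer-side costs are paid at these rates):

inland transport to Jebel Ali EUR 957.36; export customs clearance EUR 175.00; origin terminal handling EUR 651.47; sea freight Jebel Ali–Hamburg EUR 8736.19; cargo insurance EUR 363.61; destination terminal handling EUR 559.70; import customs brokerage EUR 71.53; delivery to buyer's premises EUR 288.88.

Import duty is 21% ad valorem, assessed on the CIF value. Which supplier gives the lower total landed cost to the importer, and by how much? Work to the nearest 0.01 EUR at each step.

Supplier A (FOB):
CIF value = FOB price + freight + insurance = 10738.83 + 8736.19 + 363.61 = 19838.63
Import duty = 19838.63 × 21% = 4166.11
Buyer bears (A): 8736.19 + 363.61 + 559.70 + 71.53 + 288.88 = 10019.91
Landed cost (A) = invoice 10738.83 + 10019.91 + duty 4166.11 = 24924.85
Supplier B (FCA):
CIF value = FCA price + origin terminal + freight + insurance = 9301.11 + 651.47 + 8736.19 + 363.61 = 19052.38
Import duty = 19052.38 × 21% = 4001.00
Buyer bears (B): 651.47 + 8736.19 + 363.61 + 559.70 + 71.53 + 288.88 = 10671.38
Landed cost (B) = invoice 9301.11 + 10671.38 + duty 4001.00 = 23973.49
Difference = |24924.85 − 23973.49| = 951.36

Supplier B is cheaper by EUR 951.36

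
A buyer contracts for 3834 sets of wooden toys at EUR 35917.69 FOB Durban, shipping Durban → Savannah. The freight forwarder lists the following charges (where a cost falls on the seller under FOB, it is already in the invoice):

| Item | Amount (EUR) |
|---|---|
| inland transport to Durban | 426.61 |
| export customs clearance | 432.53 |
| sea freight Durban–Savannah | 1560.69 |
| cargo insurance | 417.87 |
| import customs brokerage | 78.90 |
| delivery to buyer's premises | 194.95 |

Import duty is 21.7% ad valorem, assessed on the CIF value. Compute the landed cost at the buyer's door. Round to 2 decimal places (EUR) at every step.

Total landed cost: EUR 46393.59

FOB: the seller bears costs until goods are on board at the origin port; the buyer bears freight, insurance and all costs thereafter.
Already in the invoice (seller's account under FOB): inland to port, export clearance — exclude.
CIF value = FOB price + freight + insurance = 35917.69 + 1560.69 + 417.87 = 37896.25
Import duty = 37896.25 × 21.7% = 8223.49
Buyer bears: freight 1560.69 + insurance 417.87 + brokerage 78.90 + delivery 194.95 + duty 8223.49 = 10475.90
Landed cost = invoice 35917.69 + 10475.90 = 46393.59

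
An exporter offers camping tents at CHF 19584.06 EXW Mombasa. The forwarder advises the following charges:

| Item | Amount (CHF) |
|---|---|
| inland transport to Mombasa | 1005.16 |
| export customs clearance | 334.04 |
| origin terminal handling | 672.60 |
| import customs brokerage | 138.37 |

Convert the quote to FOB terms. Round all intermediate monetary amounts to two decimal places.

Not relevant to the conversion: brokerage — on the buyer under both terms; not part of either seller's price.
From EXW to FOB, the seller additionally bears: inland to port, export clearance, origin terminal.
FOB price = 19584.06 + 1005.16 + 334.04 + 672.60 = 21595.86

FOB price: CHF 21595.86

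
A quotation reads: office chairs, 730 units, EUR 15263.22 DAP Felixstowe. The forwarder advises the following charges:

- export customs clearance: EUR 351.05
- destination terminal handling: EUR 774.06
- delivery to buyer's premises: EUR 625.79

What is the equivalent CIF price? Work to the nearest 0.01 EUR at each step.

Not relevant to the conversion: export clearance — on the seller under both DAP and CIF; already in the DAP price and stays in the CIF price.
From DAP to CIF, the seller no longer bears: destination terminal, delivery.
CIF price = 15263.22 − 774.06 − 625.79 = 13863.37

CIF price: EUR 13863.37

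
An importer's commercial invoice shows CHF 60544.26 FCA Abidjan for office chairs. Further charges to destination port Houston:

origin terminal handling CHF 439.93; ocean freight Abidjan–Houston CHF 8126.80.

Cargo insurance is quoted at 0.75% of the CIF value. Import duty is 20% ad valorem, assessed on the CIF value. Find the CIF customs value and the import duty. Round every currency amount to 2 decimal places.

Let C be the CIF value. C = FCA price + pre-shipment costs + freight + 0.75% × C
C − 0.75% × C = 60544.26 + 439.93 + 8126.80
0.9925 × C = 69110.99
C = 69110.99 / 0.9925 = 69633.24
Insurance premium = 0.75% × 69633.24 = 522.25
Import duty = 69633.24 × 20% = 13926.65

CIF value: CHF 69633.24; import duty: CHF 13926.65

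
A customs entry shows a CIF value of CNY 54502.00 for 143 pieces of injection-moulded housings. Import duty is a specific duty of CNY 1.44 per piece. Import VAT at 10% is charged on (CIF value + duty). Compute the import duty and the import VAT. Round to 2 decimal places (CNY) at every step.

Import duty = 143 × 1.44 = 205.92
VAT base = CIF + duty = 54502.00 + 205.92 = 54707.92
Import VAT = 54707.92 × 10% = 5470.79

Import duty: CNY 205.92; import VAT: CNY 5470.79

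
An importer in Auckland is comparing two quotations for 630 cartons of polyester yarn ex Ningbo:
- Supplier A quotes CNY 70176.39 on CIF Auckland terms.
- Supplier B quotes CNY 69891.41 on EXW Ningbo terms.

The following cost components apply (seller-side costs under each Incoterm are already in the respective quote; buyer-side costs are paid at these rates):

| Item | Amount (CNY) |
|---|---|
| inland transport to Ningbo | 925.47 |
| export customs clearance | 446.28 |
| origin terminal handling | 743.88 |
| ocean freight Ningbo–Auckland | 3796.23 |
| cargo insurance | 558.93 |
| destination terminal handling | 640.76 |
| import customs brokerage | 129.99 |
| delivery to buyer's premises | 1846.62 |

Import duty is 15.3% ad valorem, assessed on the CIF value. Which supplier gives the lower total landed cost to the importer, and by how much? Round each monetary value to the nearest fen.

Supplier A (CIF):
The CIF price already equals the CIF value: 70176.39
Import duty = 70176.39 × 15.3% = 10736.99
Buyer bears (A): 640.76 + 129.99 + 1846.62 = 2617.37
Landed cost (A) = invoice 70176.39 + 2617.37 + duty 10736.99 = 83530.75
Supplier B (EXW):
CIF value = EXW price + inland to port + export clearance + origin terminal + freight + insurance = 69891.41 + 925.47 + 446.28 + 743.88 + 3796.23 + 558.93 = 76362.20
Import duty = 76362.20 × 15.3% = 11683.42
Buyer bears (B): 925.47 + 446.28 + 743.88 + 3796.23 + 558.93 + 640.76 + 129.99 + 1846.62 = 9088.16
Landed cost (B) = invoice 69891.41 + 9088.16 + duty 11683.42 = 90662.99
Difference = |83530.75 − 90662.99| = 7132.24

Supplier A is cheaper by CNY 7132.24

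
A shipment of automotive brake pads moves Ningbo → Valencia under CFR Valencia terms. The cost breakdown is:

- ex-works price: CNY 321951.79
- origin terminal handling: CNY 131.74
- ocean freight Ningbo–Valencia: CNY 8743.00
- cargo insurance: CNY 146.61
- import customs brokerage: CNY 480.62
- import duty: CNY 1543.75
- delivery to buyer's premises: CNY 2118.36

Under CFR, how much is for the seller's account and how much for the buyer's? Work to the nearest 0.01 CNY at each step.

CFR: the seller pays costs through ocean freight to the destination port, but not insurance.
Seller's account: goods 321951.79 + origin terminal 131.74 + freight 8743.00 = 330826.53
Buyer's account: insurance 146.61 + brokerage 480.62 + duty 1543.75 + delivery 2118.36 = 4289.34

Seller: CNY 330826.53; buyer: CNY 4289.34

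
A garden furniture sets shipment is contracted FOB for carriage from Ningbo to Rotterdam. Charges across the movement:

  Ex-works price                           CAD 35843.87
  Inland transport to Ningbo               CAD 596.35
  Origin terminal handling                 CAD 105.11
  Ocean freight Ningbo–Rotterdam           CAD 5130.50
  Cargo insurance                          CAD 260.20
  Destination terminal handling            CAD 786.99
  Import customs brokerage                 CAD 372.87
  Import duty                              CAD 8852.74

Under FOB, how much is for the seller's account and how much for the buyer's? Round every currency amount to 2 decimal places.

FOB: the seller bears costs until goods are on board at the origin port; the buyer bears freight, insurance and all costs thereafter.
Seller's account: goods 35843.87 + inland to port 596.35 + origin terminal 105.11 = 36545.33
Buyer's account: freight 5130.50 + insurance 260.20 + destination terminal 786.99 + brokerage 372.87 + duty 8852.74 = 15403.30

Seller: CAD 36545.33; buyer: CAD 15403.30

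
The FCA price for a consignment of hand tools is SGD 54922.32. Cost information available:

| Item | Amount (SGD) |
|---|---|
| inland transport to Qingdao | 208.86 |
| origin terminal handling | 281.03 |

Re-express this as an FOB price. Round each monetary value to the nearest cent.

Not relevant to the conversion: inland to port — on the seller under both FCA and FOB; already in the FCA price and stays in the FOB price.
From FCA to FOB, the seller additionally bears: origin terminal.
FOB price = 54922.32 + 281.03 = 55203.35

FOB price: SGD 55203.35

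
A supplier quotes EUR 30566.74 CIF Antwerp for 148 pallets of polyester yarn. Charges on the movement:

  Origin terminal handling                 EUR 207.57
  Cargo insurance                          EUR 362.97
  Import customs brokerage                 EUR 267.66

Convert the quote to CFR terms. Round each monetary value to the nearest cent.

CFR price: EUR 30203.77

Not relevant to the conversion: origin terminal — on the seller under both CIF and CFR; already in the CIF price and stays in the CFR price. brokerage — on the buyer under both terms; not part of either seller's price.
From CIF to CFR, the seller no longer bears: insurance.
CFR price = 30566.74 − 362.97 = 30203.77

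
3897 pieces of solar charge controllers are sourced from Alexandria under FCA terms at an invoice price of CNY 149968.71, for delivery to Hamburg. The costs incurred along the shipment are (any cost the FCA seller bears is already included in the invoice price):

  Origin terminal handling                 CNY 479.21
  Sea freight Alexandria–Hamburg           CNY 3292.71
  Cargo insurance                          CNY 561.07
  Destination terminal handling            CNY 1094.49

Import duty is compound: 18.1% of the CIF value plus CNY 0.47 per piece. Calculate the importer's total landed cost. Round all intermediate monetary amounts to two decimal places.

Total landed cost: CNY 185156.39

FCA: the seller delivers export-cleared goods to the carrier; the buyer bears costs from that point.
CIF value = FCA price + origin terminal + freight + insurance = 149968.71 + 479.21 + 3292.71 + 561.07 = 154301.70
Ad valorem component: 154301.70 × 18.1% = 27928.61
Specific component: 3897 × 0.47 = 1831.59
Import duty = 27928.61 + 1831.59 = 29760.20
Buyer bears: origin terminal 479.21 + freight 3292.71 + insurance 561.07 + destination terminal 1094.49 + duty 29760.20 = 35187.68
Landed cost = invoice 149968.71 + 35187.68 = 185156.39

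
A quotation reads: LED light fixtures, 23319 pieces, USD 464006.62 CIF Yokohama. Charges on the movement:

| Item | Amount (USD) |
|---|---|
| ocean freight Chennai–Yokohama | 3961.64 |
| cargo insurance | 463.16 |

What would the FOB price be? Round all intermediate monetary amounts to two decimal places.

FOB price: USD 459581.82

From CIF to FOB, the seller no longer bears: freight, insurance.
FOB price = 464006.62 − 3961.64 − 463.16 = 459581.82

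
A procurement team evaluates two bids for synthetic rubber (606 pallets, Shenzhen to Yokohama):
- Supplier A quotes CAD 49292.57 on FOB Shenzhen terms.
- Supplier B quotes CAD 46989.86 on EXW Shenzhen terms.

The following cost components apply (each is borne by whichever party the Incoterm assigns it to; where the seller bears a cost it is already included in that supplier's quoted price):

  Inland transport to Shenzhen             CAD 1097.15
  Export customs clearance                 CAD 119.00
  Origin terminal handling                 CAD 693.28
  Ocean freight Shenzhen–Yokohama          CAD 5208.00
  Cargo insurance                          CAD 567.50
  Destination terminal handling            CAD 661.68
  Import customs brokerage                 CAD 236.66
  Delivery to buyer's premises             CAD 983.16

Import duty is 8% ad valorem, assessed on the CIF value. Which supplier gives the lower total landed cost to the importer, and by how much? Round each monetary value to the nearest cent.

Supplier B is cheaper by CAD 424.75

Supplier A (FOB):
CIF value = FOB price + freight + insurance = 49292.57 + 5208.00 + 567.50 = 55068.07
Import duty = 55068.07 × 8% = 4405.45
Buyer bears (A): 5208.00 + 567.50 + 661.68 + 236.66 + 983.16 = 7657.00
Landed cost (A) = invoice 49292.57 + 7657.00 + duty 4405.45 = 61355.02
Supplier B (EXW):
CIF value = EXW price + inland to port + export clearance + origin terminal + freight + insurance = 46989.86 + 1097.15 + 119.00 + 693.28 + 5208.00 + 567.50 = 54674.79
Import duty = 54674.79 × 8% = 4373.98
Buyer bears (B): 1097.15 + 119.00 + 693.28 + 5208.00 + 567.50 + 661.68 + 236.66 + 983.16 = 9566.43
Landed cost (B) = invoice 46989.86 + 9566.43 + duty 4373.98 = 60930.27
Difference = |61355.02 − 60930.27| = 424.75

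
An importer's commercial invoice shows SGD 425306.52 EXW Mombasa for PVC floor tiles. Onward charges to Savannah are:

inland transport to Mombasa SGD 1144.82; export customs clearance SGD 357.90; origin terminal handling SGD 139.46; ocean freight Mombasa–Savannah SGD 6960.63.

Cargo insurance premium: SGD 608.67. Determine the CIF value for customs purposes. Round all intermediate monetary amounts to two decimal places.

CIF value: SGD 434518.00

CIF = EXW price + pre-shipment costs + freight + insurance
CIF = 425306.52 + 1144.82 + 357.90 + 139.46 + 6960.63 + 608.67 = 434518.00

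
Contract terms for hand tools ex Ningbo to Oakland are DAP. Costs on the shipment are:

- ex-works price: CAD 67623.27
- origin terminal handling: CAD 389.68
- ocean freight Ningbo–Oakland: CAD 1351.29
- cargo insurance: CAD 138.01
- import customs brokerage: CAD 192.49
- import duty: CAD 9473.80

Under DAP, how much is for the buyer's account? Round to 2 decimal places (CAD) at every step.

Buyer's account: CAD 9666.29

DAP: the seller bears all costs to the named destination except import duty and clearance.
Seller's account: goods 67623.27 + origin terminal 389.68 + freight 1351.29 + insurance 138.01 = 69502.25
Buyer's account: brokerage 192.49 + duty 9473.80 = 9666.29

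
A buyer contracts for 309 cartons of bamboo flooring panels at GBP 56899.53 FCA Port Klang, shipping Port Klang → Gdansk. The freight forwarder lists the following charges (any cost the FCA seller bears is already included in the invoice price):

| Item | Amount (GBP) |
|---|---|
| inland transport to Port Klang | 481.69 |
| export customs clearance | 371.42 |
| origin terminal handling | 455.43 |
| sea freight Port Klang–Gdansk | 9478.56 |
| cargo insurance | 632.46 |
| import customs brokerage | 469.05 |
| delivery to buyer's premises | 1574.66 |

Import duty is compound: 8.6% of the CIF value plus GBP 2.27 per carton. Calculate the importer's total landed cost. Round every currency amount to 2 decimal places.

Total landed cost: GBP 76013.19

FCA: the seller delivers export-cleared goods to the carrier; the buyer bears costs from that point.
Already in the invoice (seller's account under FCA): inland to port, export clearance — exclude.
CIF value = FCA price + origin terminal + freight + insurance = 56899.53 + 455.43 + 9478.56 + 632.46 = 67465.98
Ad valorem component: 67465.98 × 8.6% = 5802.07
Specific component: 309 × 2.27 = 701.43
Import duty = 5802.07 + 701.43 = 6503.50
Buyer bears: origin terminal 455.43 + freight 9478.56 + insurance 632.46 + brokerage 469.05 + delivery 1574.66 + duty 6503.50 = 19113.66
Landed cost = invoice 56899.53 + 19113.66 = 76013.19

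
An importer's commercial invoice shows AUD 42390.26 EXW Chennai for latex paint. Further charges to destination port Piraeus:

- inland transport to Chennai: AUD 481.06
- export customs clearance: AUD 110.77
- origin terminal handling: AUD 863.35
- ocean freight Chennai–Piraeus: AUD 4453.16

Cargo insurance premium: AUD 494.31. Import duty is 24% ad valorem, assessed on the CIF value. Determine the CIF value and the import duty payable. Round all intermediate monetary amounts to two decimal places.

CIF = EXW price + pre-shipment costs + freight + insurance
CIF = 42390.26 + 481.06 + 110.77 + 863.35 + 4453.16 + 494.31 = 48792.91
Import duty = 48792.91 × 24% = 11710.30

CIF value: AUD 48792.91; import duty: AUD 11710.30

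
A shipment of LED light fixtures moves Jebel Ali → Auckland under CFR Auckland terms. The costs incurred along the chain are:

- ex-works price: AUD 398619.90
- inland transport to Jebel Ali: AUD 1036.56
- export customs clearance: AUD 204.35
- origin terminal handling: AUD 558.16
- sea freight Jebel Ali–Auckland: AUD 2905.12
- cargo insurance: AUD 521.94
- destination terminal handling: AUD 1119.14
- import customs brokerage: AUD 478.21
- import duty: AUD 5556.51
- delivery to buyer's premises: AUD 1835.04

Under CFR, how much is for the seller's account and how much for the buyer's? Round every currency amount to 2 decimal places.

CFR: the seller pays costs through ocean freight to the destination port, but not insurance.
Seller's account: goods 398619.90 + inland to port 1036.56 + export clearance 204.35 + origin terminal 558.16 + freight 2905.12 = 403324.09
Buyer's account: insurance 521.94 + destination terminal 1119.14 + brokerage 478.21 + duty 5556.51 + delivery 1835.04 = 9510.84

Seller: AUD 403324.09; buyer: AUD 9510.84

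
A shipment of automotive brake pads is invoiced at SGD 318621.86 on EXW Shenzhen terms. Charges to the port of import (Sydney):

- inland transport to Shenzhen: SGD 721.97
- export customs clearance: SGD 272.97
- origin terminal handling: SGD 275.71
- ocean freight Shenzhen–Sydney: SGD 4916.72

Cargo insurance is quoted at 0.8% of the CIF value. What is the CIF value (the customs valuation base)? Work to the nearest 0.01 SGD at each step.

CIF value: SGD 327428.66

Let C be the CIF value. C = EXW price + pre-shipment costs + freight + 0.8% × C
C − 0.8% × C = 318621.86 + 721.97 + 272.97 + 275.71 + 4916.72
0.992 × C = 324809.23
C = 324809.23 / 0.992 = 327428.66
Insurance premium = 0.8% × 327428.66 = 2619.43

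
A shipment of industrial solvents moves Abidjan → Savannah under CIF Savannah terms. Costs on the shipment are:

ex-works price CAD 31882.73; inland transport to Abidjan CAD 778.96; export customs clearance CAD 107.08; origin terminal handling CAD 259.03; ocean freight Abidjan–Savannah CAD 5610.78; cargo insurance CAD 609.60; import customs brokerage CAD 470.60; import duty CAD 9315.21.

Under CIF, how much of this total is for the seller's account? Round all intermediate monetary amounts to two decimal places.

CIF: the seller pays costs through ocean freight and marine insurance to the destination port.
Seller's account: goods 31882.73 + inland to port 778.96 + export clearance 107.08 + origin terminal 259.03 + freight 5610.78 + insurance 609.60 = 39248.18
Buyer's account: brokerage 470.60 + duty 9315.21 = 9785.81

Seller's account: CAD 39248.18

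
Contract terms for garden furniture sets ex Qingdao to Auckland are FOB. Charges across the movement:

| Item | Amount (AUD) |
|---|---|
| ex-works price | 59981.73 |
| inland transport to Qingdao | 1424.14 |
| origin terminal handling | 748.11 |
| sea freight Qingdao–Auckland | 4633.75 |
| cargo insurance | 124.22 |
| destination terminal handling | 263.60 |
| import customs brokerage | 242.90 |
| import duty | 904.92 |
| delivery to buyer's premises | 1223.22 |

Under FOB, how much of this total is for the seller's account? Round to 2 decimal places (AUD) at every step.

Seller's account: AUD 62153.98

FOB: the seller bears costs until goods are on board at the origin port; the buyer bears freight, insurance and all costs thereafter.
Seller's account: goods 59981.73 + inland to port 1424.14 + origin terminal 748.11 = 62153.98
Buyer's account: freight 4633.75 + insurance 124.22 + destination terminal 263.60 + brokerage 242.90 + duty 904.92 + delivery 1223.22 = 7392.61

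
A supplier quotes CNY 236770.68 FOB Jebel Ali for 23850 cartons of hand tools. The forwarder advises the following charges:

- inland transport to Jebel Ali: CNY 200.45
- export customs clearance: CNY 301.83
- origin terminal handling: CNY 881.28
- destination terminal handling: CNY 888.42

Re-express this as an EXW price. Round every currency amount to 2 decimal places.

EXW price: CNY 235387.12

Not relevant to the conversion: destination terminal — on the buyer under both terms; not part of either seller's price.
From FOB to EXW, the seller no longer bears: inland to port, export clearance, origin terminal.
EXW price = 236770.68 − 200.45 − 301.83 − 881.28 = 235387.12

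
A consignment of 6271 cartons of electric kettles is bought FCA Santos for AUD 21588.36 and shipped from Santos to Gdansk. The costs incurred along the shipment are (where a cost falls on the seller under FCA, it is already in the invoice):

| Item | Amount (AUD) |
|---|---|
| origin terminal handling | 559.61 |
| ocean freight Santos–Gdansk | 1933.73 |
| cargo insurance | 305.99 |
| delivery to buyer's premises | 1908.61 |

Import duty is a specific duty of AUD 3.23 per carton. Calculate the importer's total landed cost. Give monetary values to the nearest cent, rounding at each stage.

Total landed cost: AUD 46551.63

FCA: the seller delivers export-cleared goods to the carrier; the buyer bears costs from that point.
CIF value = FCA price + origin terminal + freight + insurance = 21588.36 + 559.61 + 1933.73 + 305.99 = 24387.69
Import duty = 6271 × 3.23 = 20255.33
Buyer bears: origin terminal 559.61 + freight 1933.73 + insurance 305.99 + delivery 1908.61 + duty 20255.33 = 24963.27
Landed cost = invoice 21588.36 + 24963.27 = 46551.63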